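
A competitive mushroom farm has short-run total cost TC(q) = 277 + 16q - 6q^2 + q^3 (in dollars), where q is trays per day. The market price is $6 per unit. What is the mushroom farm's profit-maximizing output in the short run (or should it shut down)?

Shut down

From TC, MC = TC'(q) = 16 - 12q + 3q^2 and AVC = VC/q = 16 - 6q + q^2.
AVC hits its minimum where MC = AVC, at q = 3, giving min AVC = 16 - 6·3 + 3^2 = $7.
P = $6 lies below min AVC = $7; no output level covers variable cost.
The firm minimizes its loss by shutting down and losing only its fixed cost of $277.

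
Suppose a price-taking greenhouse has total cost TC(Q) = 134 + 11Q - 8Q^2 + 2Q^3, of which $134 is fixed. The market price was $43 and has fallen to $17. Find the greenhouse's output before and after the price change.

Output falls from 4 to 3

AVC = 11 - 8Q + 2Q^2, minimized at Q = 2 where min AVC = $3. MC = 11 - 16Q + 6Q^2.
At P = $43 ≥ min AVC, set P = MC on the rising branch: Q = 4.
At P = $17 ≥ min AVC, set P = MC: Q = 3. The firm stays open but cuts output.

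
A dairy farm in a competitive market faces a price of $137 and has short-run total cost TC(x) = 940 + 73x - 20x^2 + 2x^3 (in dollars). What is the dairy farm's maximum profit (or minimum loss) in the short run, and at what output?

AVC = 73 - 20x + 2x^2 has its minimum $23 at x = 5; price $137 clears that bar, so the firm operates.
With MC = 73 - 40x + 6x^2, P = MC on the upward-sloping part at x* = 8.
TR = 137·8 = 1096. TC = 940 + 328 = 1268. Profit = 1096 − 1268 = -$172.
Shutting down would mean losing the fixed cost of $940, so operating at a loss of $172 is better by $768.

Profit = -$172 at x = 8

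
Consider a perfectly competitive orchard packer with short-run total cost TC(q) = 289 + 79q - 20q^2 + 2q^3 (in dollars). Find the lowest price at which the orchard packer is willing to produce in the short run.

Short-run supply begins at min AVC. From VC = 79q - 20q^2 + 2q^3, AVC = 79 - 20q + 2q^2.
At the minimum of AVC, MC = AVC. MC = 79 - 40q + 6q^2; setting MC = AVC gives 4q^2 - 20q = 0, so q = 5. min AVC = 29.
So the shutdown price is $29.

$29 per unit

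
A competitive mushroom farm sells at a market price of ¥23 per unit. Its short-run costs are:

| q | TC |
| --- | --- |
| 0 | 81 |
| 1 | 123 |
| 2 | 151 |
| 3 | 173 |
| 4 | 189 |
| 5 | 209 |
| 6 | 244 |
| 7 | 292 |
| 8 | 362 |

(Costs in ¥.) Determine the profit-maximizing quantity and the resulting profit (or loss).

Tabulate TR − TC: q=0: -81; q=1: -100; q=2: -105; q=3: -104; q=4: -97; q=5: -94; q=6: -106; q=7: -131; q=8: -178.
Profit is highest at q = 0. Equivalently, the lowest AVC in the table is 128/5 ≈ ¥25.60 at q = 5, and P = ¥23 falls below it — price never covers variable cost, so the firm shuts down and loses only its fixed cost.

q = 0 (shut down); profit = -¥81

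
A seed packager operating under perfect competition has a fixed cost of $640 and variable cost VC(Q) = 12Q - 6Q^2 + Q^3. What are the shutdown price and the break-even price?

AVC = 12 - 6Q + Q^2; minimized at Q = 3, giving min AVC = $3. That is the shutdown price.
ATC = 640/Q + 12 - 6Q + Q^2. Setting dATC/dQ = −640/Q^2 − 6 + 2Q = 0 gives Q = 8 (since 2·8^3 − 6·8^2 = 640).
min ATC = 640/8 + 12 − 6·8 + 8^2 = $108. That is the break-even price.
For $3 ≤ P < $108 the firm produces at a loss; below $3 it shuts down.

Shutdown price = $3; break-even price = $108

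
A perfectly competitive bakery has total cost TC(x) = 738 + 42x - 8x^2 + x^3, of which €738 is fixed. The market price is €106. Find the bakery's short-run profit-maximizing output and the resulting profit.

AVC = 42 - 8x + x^2; min AVC = €26 at x = 4. Since P = €106 ≥ min AVC, the firm produces.
With MC = 42 - 16x + 3x^2, P = MC on the upward-sloping part at x* = 8.
TR = 106·8 = 848. TC = 738 + 336 = 1074. Profit = 848 − 1074 = -€226.
That loss of €226 beats the €738 the firm would lose by shutting down; producing recovers €512 of fixed cost.

Profit = -€226 at x = 8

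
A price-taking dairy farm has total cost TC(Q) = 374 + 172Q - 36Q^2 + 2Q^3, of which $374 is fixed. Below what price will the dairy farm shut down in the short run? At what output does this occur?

$10 per unit, at Q = 9

The shutdown price is the minimum of AVC. VC = 172Q - 36Q^2 + 2Q^3, so AVC = 172 - 36Q + 2Q^2.
dAVC/dQ = -36 + 4Q = 0 gives Q = 9. min AVC = 172 - 36·9 + 2·9^2 = 10.
The firm shuts down for any P below $10.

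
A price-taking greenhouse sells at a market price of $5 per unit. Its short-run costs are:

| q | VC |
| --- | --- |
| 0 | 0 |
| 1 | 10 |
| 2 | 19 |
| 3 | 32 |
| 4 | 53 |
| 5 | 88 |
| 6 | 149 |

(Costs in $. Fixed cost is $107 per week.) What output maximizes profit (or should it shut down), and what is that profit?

Profit at each row (π = 5q − TC): q=0: -107; q=1: -112; q=2: -116; q=3: -124; q=4: -140; q=5: -170; q=6: -226.
Profit is highest at q = 0. Equivalently, the lowest AVC in the table is 19/2 ≈ $9.50 at q = 2, and P = $5 falls below it — price never covers variable cost, so the firm shuts down and loses only its fixed cost.

q = 0 (shut down); profit = -$107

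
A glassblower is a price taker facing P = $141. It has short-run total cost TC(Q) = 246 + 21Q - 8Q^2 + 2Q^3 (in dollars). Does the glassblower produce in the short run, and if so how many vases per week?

Produce at Q = 6

From TC, MC = TC'(Q) = 21 - 16Q + 6Q^2 and AVC = VC/Q = 21 - 8Q + 2Q^2.
AVC is minimized where dAVC/dQ = -8 + 4Q = 0, at Q = 2; min AVC = 21 - 8·2 + 2·2^2 = $13.
Since P = $141 ≥ min AVC = $13, price covers variable cost and the firm should produce.
Solving P = MC: -120 - 16Q + 6Q^2 = 0 ⇒ Q = -10/3 or 6. On the upward-sloping branch, Q* = 6.
Check: AVC at Q = 6 is $45 ≤ P, so revenue covers variable cost.
Profit = P·Q − TC = 141·6 − 516 = $330.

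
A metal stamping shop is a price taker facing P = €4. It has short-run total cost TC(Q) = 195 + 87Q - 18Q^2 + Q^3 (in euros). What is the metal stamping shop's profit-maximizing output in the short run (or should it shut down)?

Shut down

Strip out fixed cost: VC = 87Q - 18Q^2 + Q^3. Then AVC = 87 - 18Q + Q^2 and MC = 87 - 36Q + 3Q^2.
AVC is minimized where dAVC/dQ = -18 + 2Q = 0, at Q = 9; min AVC = 87 - 18·9 + 9^2 = €6.
P = €4 lies below min AVC = €6; no output level covers variable cost.
Best response: produce nothing and absorb the €195 fixed cost.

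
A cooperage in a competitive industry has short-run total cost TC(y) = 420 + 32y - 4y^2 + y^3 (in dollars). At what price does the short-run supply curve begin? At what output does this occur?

$28 per unit, at y = 2

Short-run supply begins at min AVC. From VC = 32y - 4y^2 + y^3, AVC = 32 - 4y + y^2.
dAVC/dy = -4 + 2y = 0 gives y = 2. min AVC = 32 - 4·2 + 2^2 = 28.
For P < $28 the firm produces nothing.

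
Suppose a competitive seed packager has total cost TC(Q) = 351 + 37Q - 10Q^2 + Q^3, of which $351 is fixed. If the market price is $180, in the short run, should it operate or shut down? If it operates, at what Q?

From TC, MC = TC'(Q) = 37 - 20Q + 3Q^2 and AVC = VC/Q = 37 - 10Q + Q^2.
AVC is minimized where dAVC/dQ = -10 + 2Q = 0, at Q = 5; min AVC = 37 - 10·5 + 5^2 = $12.
P = $180 exceeds min AVC = $12, so the firm stays open.
Set P = MC: 180 = 37 - 20Q + 3Q^2 → -143 - 20Q + 3Q^2 = 0. The roots are Q = -13/3 and Q = 11; the profit-maximizing output is on the rising part of MC, so Q* = 11.
Check: AVC at Q = 11 is $48 ≤ P, so revenue covers variable cost.
Profit = P·Q − TC = 180·11 − 879 = $1101.

Produce at Q = 11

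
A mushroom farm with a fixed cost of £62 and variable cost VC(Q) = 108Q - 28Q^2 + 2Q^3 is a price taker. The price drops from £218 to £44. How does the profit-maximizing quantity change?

Output falls from 11 to 8

MC = 108 - 56Q + 6Q^2; the shutdown threshold is min AVC = £10 (at Q = 7).
With P = £218 above the shutdown price, P = MC gives Q = 11.
At P = £44 ≥ min AVC, set P = MC: Q = 8. The firm stays open but cuts output.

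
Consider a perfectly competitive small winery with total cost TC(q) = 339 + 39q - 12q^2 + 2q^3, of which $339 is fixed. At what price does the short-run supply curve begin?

$21 per unit

The shutdown price is the minimum of AVC. VC = 39q - 12q^2 + 2q^3, so AVC = 39 - 12q + 2q^2.
dAVC/dq = -12 + 4q = 0 gives q = 3. min AVC = 39 - 12·3 + 2·3^2 = 21.
So the shutdown price is $21.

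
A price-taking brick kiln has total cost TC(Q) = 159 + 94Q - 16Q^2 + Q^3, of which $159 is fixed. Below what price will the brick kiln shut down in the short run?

Short-run supply begins at min AVC. From VC = 94Q - 16Q^2 + Q^3, AVC = 94 - 16Q + Q^2.
dAVC/dQ = -16 + 2Q = 0 gives Q = 8. min AVC = 94 - 16·8 + 8^2 = 30.
So the shutdown price is $30.

$30 per unit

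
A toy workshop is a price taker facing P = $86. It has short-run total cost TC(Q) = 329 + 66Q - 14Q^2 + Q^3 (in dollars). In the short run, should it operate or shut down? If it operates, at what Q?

Produce at Q = 10

Variable cost is VC = 66Q - 14Q^2 + Q^3, so AVC = VC/Q = 66 - 14Q + Q^2 and MC = dTC/dQ = 66 - 28Q + 3Q^2.
AVC hits its minimum where MC = AVC, at Q = 7, giving min AVC = 66 - 14·7 + 7^2 = $17.
Since P = $86 ≥ min AVC = $17, price covers variable cost and the firm should produce.
Solving P = MC: -20 - 28Q + 3Q^2 = 0 ⇒ Q = -2/3 or 10. On the upward-sloping branch, Q* = 10.
Check: AVC at Q = 10 is $26 ≤ P, so revenue covers variable cost.
Profit = P·Q − TC = 86·10 − 589 = $271.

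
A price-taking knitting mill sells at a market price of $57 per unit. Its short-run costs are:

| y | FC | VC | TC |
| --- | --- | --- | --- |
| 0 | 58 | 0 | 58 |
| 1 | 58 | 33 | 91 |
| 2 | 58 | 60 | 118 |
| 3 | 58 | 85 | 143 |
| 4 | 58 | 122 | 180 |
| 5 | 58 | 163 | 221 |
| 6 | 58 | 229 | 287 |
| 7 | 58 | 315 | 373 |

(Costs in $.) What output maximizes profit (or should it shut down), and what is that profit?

Tabulate TR − TC: y=0: -58; y=1: -34; y=2: -4; y=3: 28; y=4: 48; y=5: 64; y=6: 55; y=7: 26.
Profit is maximized at y = 5. AVC there is 163/5 = $32.60 ≤ P, so producing beats shutting down (which would give -$58).

y = 5; profit = $64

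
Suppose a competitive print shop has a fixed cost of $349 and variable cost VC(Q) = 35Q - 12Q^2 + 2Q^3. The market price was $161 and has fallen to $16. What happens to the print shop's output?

Output falls from 7 to 0 (the firm shuts down)

AVC = 35 - 12Q + 2Q^2, minimized at Q = 3 where min AVC = $17. MC = 35 - 24Q + 6Q^2.
At P = $161 ≥ min AVC, set P = MC on the rising branch: Q = 7.
At P = $16 < min AVC = $17, price no longer covers variable cost at any output, so the firm shuts down: Q = 0.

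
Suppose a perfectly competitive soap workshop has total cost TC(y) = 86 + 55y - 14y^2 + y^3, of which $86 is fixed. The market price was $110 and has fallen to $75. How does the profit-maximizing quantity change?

Output falls from 11 to 10

MC = 55 - 28y + 3y^2; the shutdown threshold is min AVC = $6 (at y = 7).
At P = $110 ≥ min AVC, set P = MC on the rising branch: y = 11.
At P = $75 ≥ min AVC, set P = MC: y = 10. The firm stays open but cuts output.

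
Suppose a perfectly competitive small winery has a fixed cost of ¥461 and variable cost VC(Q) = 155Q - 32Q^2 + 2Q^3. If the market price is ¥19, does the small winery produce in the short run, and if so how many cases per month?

Strip out fixed cost: VC = 155Q - 32Q^2 + 2Q^3. Then AVC = 155 - 32Q + 2Q^2 and MC = 155 - 64Q + 6Q^2.
The AVC parabola has its vertex at Q = 32/4 = 8, where AVC = 155 - 32·8 + 2·8^2 = ¥27.
With P < min AVC (¥19 < ¥27), every unit sold adds to the loss.
Shutting down limits the loss to fixed cost, ¥461.

Shut down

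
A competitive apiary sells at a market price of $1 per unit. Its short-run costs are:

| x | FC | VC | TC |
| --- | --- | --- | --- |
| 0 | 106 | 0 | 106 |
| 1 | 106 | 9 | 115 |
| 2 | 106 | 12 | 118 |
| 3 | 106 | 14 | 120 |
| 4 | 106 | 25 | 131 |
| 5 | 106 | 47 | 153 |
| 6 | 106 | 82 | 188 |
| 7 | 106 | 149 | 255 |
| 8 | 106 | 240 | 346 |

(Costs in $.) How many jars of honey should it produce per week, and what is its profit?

x = 0 (shut down); profit = -$106

Compute π = P·x − TC at each output: x=0: -106; x=1: -114; x=2: -116; x=3: -117; x=4: -127; x=5: -148; x=6: -182; x=7: -248; x=8: -338.
Profit is highest at x = 0. Equivalently, the lowest AVC in the table is 14/3 ≈ $4.67 at x = 3, and P = $1 falls below it — price never covers variable cost, so the firm shuts down and loses only its fixed cost.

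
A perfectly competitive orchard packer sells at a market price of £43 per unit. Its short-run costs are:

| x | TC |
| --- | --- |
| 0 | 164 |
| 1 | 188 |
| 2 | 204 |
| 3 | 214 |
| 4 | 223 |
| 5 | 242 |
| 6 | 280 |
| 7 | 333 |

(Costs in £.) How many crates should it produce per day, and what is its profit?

Compute π = P·x − TC at each output: x=0: -164; x=1: -145; x=2: -118; x=3: -85; x=4: -51; x=5: -27; x=6: -22; x=7: -32.
Profit is maximized at x = 6. AVC there is 116/6 = £19.33 ≤ P, so producing beats shutting down (which would give -£164).

x = 6; profit = -£22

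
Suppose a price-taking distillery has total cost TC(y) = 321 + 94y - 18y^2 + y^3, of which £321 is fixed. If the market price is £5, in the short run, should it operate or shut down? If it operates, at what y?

Shut down

Strip out fixed cost: VC = 94y - 18y^2 + y^3. Then AVC = 94 - 18y + y^2 and MC = 94 - 36y + 3y^2.
AVC is minimized where dAVC/dy = -18 + 2y = 0, at y = 9; min AVC = 94 - 18·9 + 9^2 = £13.
With P < min AVC (£5 < £13), every unit sold adds to the loss.
Best response: produce nothing and absorb the £321 fixed cost.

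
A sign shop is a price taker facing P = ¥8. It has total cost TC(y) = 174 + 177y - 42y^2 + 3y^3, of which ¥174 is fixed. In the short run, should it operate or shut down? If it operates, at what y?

Strip out fixed cost: VC = 177y - 42y^2 + 3y^3. Then AVC = 177 - 42y + 3y^2 and MC = 177 - 84y + 9y^2.
AVC hits its minimum where MC = AVC, at y = 7, giving min AVC = 177 - 42·7 + 3·7^2 = ¥30.
Since P = ¥8 < min AVC = ¥30, price fails to cover variable cost at any output.
Best response: produce nothing and absorb the ¥174 fixed cost.

Shut down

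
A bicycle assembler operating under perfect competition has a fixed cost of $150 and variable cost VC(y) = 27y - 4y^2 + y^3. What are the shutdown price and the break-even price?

Shutdown price = $23; break-even price = $62

Shutdown price = min AVC. AVC = 27 - 4y + y^2, with vertex at y = 2 and minimum $23.
ATC = 150/y + 27 - 4y + y^2. Setting dATC/dy = −150/y^2 − 4 + 2y = 0 gives y = 5 (since 2·5^3 − 4·5^2 = 150).
min ATC = 150/5 + 27 − 4·5 + 5^2 = $62. That is the break-even price.
Between these two prices the firm operates at a loss; above $62 it earns a profit.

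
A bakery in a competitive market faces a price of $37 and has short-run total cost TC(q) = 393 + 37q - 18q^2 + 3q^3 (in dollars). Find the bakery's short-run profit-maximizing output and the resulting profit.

AVC = 37 - 18q + 3q^2 has its minimum $10 at q = 3; price $37 clears that bar, so the firm operates.
MC = 37 - 36q + 9q^2. Setting P = MC and taking the root on the rising branch gives q* = 4.
TR = 37·4 = 148. TC = 393 + 52 = 445. Profit = 148 − 445 = -$297.
Shutting down would mean losing the fixed cost of $393, so operating at a loss of $297 is better by $96.

Profit = -$297 at q = 4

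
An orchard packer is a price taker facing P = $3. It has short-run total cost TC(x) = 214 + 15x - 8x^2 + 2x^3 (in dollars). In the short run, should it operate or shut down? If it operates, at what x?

Shut down

Variable cost is VC = 15x - 8x^2 + 2x^3, so AVC = VC/x = 15 - 8x + 2x^2 and MC = dTC/dx = 15 - 16x + 6x^2.
AVC is minimized where dAVC/dx = -8 + 4x = 0, at x = 2; min AVC = 15 - 8·2 + 2·2^2 = $7.
With P < min AVC ($3 < $7), every unit sold adds to the loss.
The firm minimizes its loss by shutting down and losing only its fixed cost of $214.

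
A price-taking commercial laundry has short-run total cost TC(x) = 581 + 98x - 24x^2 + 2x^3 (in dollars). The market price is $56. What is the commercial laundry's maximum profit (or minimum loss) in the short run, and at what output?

AVC = 98 - 24x + 2x^2 has its minimum $26 at x = 6; price $56 clears that bar, so the firm operates.
With MC = 98 - 48x + 6x^2, P = MC on the upward-sloping part at x* = 7.
TR = 56·7 = 392. TC = 581 + 196 = 777. Profit = 392 − 777 = -$385.
By producing, the firm covers all variable cost plus $196 of fixed cost; shutting down would lose the full $581.

Profit = -$385 at x = 7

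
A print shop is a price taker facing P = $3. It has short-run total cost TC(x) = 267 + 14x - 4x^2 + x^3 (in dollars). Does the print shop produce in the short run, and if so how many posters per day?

Shut down

Variable cost is VC = 14x - 4x^2 + x^3, so AVC = VC/x = 14 - 4x + x^2 and MC = dTC/dx = 14 - 8x + 3x^2.
The AVC parabola has its vertex at x = 4/2 = 2, where AVC = 14 - 4·2 + 2^2 = $10.
With P < min AVC ($3 < $10), every unit sold adds to the loss.
Shutting down limits the loss to fixed cost, $267.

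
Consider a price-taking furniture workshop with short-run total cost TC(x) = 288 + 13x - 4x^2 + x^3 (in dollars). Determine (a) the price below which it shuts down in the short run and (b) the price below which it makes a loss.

Shutdown price = $9; break-even price = $73

Shutdown price = min AVC. AVC = 13 - 4x + x^2, with vertex at x = 2 and minimum $9.
ATC = 288/x + 13 - 4x + x^2. Setting dATC/dx = −288/x^2 − 4 + 2x = 0 gives x = 6 (since 2·6^3 − 4·6^2 = 288).
min ATC = 288/6 + 13 − 4·6 + 6^2 = $73. That is the break-even price.
Between these two prices the firm operates at a loss; above $73 it earns a profit.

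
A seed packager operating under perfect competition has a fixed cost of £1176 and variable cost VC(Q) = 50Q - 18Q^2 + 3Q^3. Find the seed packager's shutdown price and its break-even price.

AVC = 50 - 18Q + 3Q^2; minimized at Q = 3, giving min AVC = £23. That is the shutdown price.
ATC = 1176/Q + 50 - 18Q + 3Q^2. Setting dATC/dQ = −1176/Q^2 − 18 + 6Q = 0 gives Q = 7 (since 6·7^3 − 18·7^2 = 1176).
min ATC = 1176/7 + 50 − 18·7 + 3·7^2 = £239. That is the break-even price.
For £23 ≤ P < £239 the firm produces at a loss; below £23 it shuts down.

Shutdown price = £23; break-even price = £239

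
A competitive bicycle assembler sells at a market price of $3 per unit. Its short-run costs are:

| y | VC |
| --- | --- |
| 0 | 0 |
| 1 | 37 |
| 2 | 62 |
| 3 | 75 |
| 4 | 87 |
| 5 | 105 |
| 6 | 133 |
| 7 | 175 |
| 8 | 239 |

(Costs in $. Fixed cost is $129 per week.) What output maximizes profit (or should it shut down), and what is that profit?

y = 0 (shut down); profit = -$129

Tabulate TR − TC: y=0: -129; y=1: -163; y=2: -185; y=3: -195; y=4: -204; y=5: -219; y=6: -244; y=7: -283; y=8: -344.
Profit is highest at y = 0. Equivalently, the lowest AVC in the table is 105/5 ≈ $21 at y = 5, and P = $3 falls below it — price never covers variable cost, so the firm shuts down and loses only its fixed cost.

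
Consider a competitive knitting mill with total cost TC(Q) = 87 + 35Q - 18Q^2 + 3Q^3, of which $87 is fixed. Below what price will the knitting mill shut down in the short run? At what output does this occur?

$8 per unit, at Q = 3

The shutdown price is the minimum of AVC. VC = 35Q - 18Q^2 + 3Q^3, so AVC = 35 - 18Q + 3Q^2.
dAVC/dQ = -18 + 6Q = 0 gives Q = 3. min AVC = 35 - 18·3 + 3·3^2 = 8.
For P < $8 the firm produces nothing.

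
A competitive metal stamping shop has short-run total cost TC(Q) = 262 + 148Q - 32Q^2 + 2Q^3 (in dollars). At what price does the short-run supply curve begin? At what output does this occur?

Short-run supply begins at min AVC. From VC = 148Q - 32Q^2 + 2Q^3, AVC = 148 - 32Q + 2Q^2.
At the minimum of AVC, MC = AVC. MC = 148 - 64Q + 6Q^2; setting MC = AVC gives 4Q^2 - 32Q = 0, so Q = 8. min AVC = 20.
For P < $20 the firm produces nothing.

$20 per unit, at Q = 8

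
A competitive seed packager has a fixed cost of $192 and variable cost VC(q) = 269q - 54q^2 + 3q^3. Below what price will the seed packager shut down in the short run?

The shutdown price is the minimum of AVC. VC = 269q - 54q^2 + 3q^3, so AVC = 269 - 54q + 3q^2.
dAVC/dq = -54 + 6q = 0 gives q = 9. min AVC = 269 - 54·9 + 3·9^2 = 26.
For P < $26 the firm produces nothing.

$26 per unit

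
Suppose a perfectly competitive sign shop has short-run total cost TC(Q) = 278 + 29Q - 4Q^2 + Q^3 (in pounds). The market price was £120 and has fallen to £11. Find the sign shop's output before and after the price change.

AVC = 29 - 4Q + Q^2, minimized at Q = 2 where min AVC = £25. MC = 29 - 8Q + 3Q^2.
With P = £120 above the shutdown price, P = MC gives Q = 7.
At P = £11 < min AVC = £25, price no longer covers variable cost at any output, so the firm shuts down: Q = 0.

Output falls from 7 to 0 (the firm shuts down)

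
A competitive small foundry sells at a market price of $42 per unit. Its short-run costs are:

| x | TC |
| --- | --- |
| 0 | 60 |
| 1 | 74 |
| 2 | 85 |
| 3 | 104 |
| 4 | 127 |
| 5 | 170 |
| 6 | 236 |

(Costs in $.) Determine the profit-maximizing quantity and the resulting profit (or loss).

x = 4; profit = $41

Tabulate TR − TC: x=0: -60; x=1: -32; x=2: -1; x=3: 22; x=4: 41; x=5: 40; x=6: 16.
Profit is maximized at x = 4. AVC there is 67/4 = $16.75 ≤ P, so producing beats shutting down (which would give -$60).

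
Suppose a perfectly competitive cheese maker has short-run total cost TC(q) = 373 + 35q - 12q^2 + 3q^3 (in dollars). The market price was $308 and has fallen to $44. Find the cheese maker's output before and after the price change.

Output falls from 7 to 3

AVC = 35 - 12q + 3q^2, minimized at q = 2 where min AVC = $23. MC = 35 - 24q + 9q^2.
At P = $308 ≥ min AVC, set P = MC on the rising branch: q = 7.
At P = $44 ≥ min AVC, set P = MC: q = 3. The firm stays open but cuts output.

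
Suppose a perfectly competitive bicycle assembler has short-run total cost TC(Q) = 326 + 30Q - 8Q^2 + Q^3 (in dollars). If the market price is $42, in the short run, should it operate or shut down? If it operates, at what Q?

From TC, MC = TC'(Q) = 30 - 16Q + 3Q^2 and AVC = VC/Q = 30 - 8Q + Q^2.
AVC hits its minimum where MC = AVC, at Q = 4, giving min AVC = 30 - 8·4 + 4^2 = $14.
Because $42 ≥ $14, revenue can cover variable cost; the firm operates.
P = MC gives -12 - 16Q + 3Q^2 = 0, with roots -2/3 and 6. Take the larger (rising MC): Q* = 6.
Check: AVC at Q = 6 is $18 ≤ P, so revenue covers variable cost.
Profit = P·Q − TC = 42·6 − 434 = -$182, a loss, but smaller than the $326 fixed cost the firm would lose by shutting down.

Produce at Q = 6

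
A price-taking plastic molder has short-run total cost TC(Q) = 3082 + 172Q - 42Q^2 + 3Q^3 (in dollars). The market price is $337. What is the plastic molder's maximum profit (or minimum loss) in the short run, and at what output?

Profit = -$178 at Q = 11

AVC = 172 - 42Q + 3Q^2; min AVC = $25 at Q = 7. Since P = $337 ≥ min AVC, the firm produces.
MC = 172 - 84Q + 9Q^2. Setting P = MC and taking the root on the rising branch gives Q* = 11.
TR = 337·11 = 3707. TC = 3082 + 803 = 3885. Profit = 3707 − 3885 = -$178.
That loss of $178 beats the $3082 the firm would lose by shutting down; producing recovers $2904 of fixed cost.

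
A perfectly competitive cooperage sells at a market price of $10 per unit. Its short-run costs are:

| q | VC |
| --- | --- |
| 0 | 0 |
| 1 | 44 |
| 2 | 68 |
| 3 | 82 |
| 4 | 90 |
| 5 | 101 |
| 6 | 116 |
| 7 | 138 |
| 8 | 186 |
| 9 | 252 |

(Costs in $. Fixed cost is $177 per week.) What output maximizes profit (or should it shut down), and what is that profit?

q = 0 (shut down); profit = -$177

Compute π = P·q − TC at each output: q=0: -177; q=1: -211; q=2: -225; q=3: -229; q=4: -227; q=5: -228; q=6: -233; q=7: -245; q=8: -283; q=9: -339.
Profit is highest at q = 0. Equivalently, the lowest AVC in the table is 116/6 ≈ $19.33 at q = 6, and P = $10 falls below it — price never covers variable cost, so the firm shuts down and loses only its fixed cost.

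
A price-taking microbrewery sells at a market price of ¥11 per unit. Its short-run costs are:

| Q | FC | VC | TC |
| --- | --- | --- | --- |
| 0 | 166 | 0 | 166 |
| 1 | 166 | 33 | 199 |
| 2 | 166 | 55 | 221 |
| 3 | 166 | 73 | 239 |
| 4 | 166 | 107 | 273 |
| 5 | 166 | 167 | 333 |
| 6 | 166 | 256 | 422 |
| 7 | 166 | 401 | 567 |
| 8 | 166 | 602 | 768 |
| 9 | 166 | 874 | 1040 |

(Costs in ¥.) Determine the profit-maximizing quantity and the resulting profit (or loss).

Profit at each row (π = 11Q − TC): Q=0: -166; Q=1: -188; Q=2: -199; Q=3: -206; Q=4: -229; Q=5: -278; Q=6: -356; Q=7: -490; Q=8: -680; Q=9: -941.
Profit is highest at Q = 0. Equivalently, the lowest AVC in the table is 73/3 ≈ ¥24.33 at Q = 3, and P = ¥11 falls below it — price never covers variable cost, so the firm shuts down and loses only its fixed cost.

Q = 0 (shut down); profit = -¥166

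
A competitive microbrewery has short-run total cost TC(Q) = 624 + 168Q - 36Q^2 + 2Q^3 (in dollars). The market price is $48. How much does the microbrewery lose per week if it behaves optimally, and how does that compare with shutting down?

Profit = -$224 at Q = 10

AVC = 168 - 36Q + 2Q^2; min AVC = $6 at Q = 9. Since P = $48 ≥ min AVC, the firm produces.
With MC = 168 - 72Q + 6Q^2, P = MC on the upward-sloping part at Q* = 10.
TR = 48·10 = 480. TC = 624 + 80 = 704. Profit = 480 − 704 = -$224.
Shutting down would mean losing the fixed cost of $624, so operating at a loss of $224 is better by $400.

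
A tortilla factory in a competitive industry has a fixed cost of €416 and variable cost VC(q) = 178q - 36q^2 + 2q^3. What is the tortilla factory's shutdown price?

€16 per unit

Short-run supply begins at min AVC. From VC = 178q - 36q^2 + 2q^3, AVC = 178 - 36q + 2q^2.
dAVC/dq = -36 + 4q = 0 gives q = 9. min AVC = 178 - 36·9 + 2·9^2 = 16.
So the shutdown price is €16.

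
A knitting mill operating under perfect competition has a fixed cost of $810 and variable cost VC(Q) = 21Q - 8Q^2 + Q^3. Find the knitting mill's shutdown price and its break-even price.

Shutdown price = min AVC. AVC = 21 - 8Q + Q^2, with vertex at Q = 4 and minimum $5.
ATC = 810/Q + 21 - 8Q + Q^2. Setting dATC/dQ = −810/Q^2 − 8 + 2Q = 0 gives Q = 9 (since 2·9^3 − 8·9^2 = 810).
min ATC = 810/9 + 21 − 8·9 + 9^2 = $120. That is the break-even price.
Between these two prices the firm operates at a loss; above $120 it earns a profit.

Shutdown price = $5; break-even price = $120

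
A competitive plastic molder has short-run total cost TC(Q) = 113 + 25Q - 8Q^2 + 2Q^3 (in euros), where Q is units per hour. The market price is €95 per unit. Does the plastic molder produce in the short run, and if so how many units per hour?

Produce at Q = 5

From TC, MC = TC'(Q) = 25 - 16Q + 6Q^2 and AVC = VC/Q = 25 - 8Q + 2Q^2.
AVC is minimized where dAVC/dQ = -8 + 4Q = 0, at Q = 2; min AVC = 25 - 8·2 + 2·2^2 = €17.
P = €95 exceeds min AVC = €17, so the firm stays open.
Set P = MC: 95 = 25 - 16Q + 6Q^2 → -70 - 16Q + 6Q^2 = 0. The roots are Q = -7/3 and Q = 5; the profit-maximizing output is on the rising part of MC, so Q* = 5.
Check: AVC at Q = 5 is €35 ≤ P, so revenue covers variable cost.
Profit = P·Q − TC = 95·5 − 288 = €187.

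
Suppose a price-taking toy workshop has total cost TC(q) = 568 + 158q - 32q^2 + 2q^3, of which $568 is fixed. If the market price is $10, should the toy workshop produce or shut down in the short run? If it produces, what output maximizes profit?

Strip out fixed cost: VC = 158q - 32q^2 + 2q^3. Then AVC = 158 - 32q + 2q^2 and MC = 158 - 64q + 6q^2.
AVC is minimized where dAVC/dq = -32 + 4q = 0, at q = 8; min AVC = 158 - 32·8 + 2·8^2 = $30.
P = $10 lies below min AVC = $30; no output level covers variable cost.
The firm minimizes its loss by shutting down and losing only its fixed cost of $568.

Shut down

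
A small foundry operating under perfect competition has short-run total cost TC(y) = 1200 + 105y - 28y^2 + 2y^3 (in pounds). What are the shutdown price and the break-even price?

AVC = 105 - 28y + 2y^2; minimized at y = 7, giving min AVC = £7. That is the shutdown price.
ATC = 1200/y + 105 - 28y + 2y^2. Setting dATC/dy = −1200/y^2 − 28 + 4y = 0 gives y = 10 (since 4·10^3 − 28·10^2 = 1200).
min ATC = 1200/10 + 105 − 28·10 + 2·10^2 = £145. That is the break-even price.
For £7 ≤ P < £145 the firm produces at a loss; below £7 it shuts down.

Shutdown price = £7; break-even price = £145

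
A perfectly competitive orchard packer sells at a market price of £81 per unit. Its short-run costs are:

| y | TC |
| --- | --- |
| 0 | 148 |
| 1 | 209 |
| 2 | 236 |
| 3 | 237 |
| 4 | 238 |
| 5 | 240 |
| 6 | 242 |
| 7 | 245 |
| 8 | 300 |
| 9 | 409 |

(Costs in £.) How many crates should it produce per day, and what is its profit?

Tabulate TR − TC: y=0: -148; y=1: -128; y=2: -74; y=3: 6; y=4: 86; y=5: 165; y=6: 244; y=7: 322; y=8: 348; y=9: 320.
Profit is maximized at y = 8. AVC there is 152/8 = £19 ≤ P, so producing beats shutting down (which would give -£148).

y = 8; profit = £348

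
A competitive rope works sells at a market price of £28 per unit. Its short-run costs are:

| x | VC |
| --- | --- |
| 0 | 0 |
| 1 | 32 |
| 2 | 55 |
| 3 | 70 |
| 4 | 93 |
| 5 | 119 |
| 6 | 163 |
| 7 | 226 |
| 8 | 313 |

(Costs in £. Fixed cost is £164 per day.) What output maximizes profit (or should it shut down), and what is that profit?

x = 5; profit = -£143

Profit at each row (π = 28x − TC): x=0: -164; x=1: -168; x=2: -163; x=3: -150; x=4: -145; x=5: -143; x=6: -159; x=7: -194; x=8: -253.
Profit is maximized at x = 5. AVC there is 119/5 = £23.80 ≤ P, so producing beats shutting down (which would give -£164).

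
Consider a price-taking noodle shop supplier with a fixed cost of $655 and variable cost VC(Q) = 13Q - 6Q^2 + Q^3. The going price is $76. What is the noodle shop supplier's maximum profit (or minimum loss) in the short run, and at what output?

Profit = -$263 at Q = 7

AVC = 13 - 6Q + Q^2; min AVC = $4 at Q = 3. Since P = $76 ≥ min AVC, the firm produces.
MC = 13 - 12Q + 3Q^2. Setting P = MC and taking the root on the rising branch gives Q* = 7.
TR = 76·7 = 532. TC = 655 + 140 = 795. Profit = 532 − 795 = -$263.
That loss of $263 beats the $655 the firm would lose by shutting down; producing recovers $392 of fixed cost.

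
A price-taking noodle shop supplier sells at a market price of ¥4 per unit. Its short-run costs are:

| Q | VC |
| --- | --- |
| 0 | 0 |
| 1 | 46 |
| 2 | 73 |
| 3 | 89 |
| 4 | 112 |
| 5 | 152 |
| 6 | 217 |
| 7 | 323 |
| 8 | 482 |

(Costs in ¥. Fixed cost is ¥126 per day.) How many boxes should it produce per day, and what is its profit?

Q = 0 (shut down); profit = -¥126

Compute π = P·Q − TC at each output: Q=0: -126; Q=1: -168; Q=2: -191; Q=3: -203; Q=4: -222; Q=5: -258; Q=6: -319; Q=7: -421; Q=8: -576.
Profit is highest at Q = 0. Equivalently, the lowest AVC in the table is 112/4 ≈ ¥28 at Q = 4, and P = ¥4 falls below it — price never covers variable cost, so the firm shuts down and loses only its fixed cost.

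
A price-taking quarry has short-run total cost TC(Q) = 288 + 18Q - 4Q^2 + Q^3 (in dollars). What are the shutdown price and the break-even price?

Shutdown price = $14; break-even price = $78

AVC = 18 - 4Q + Q^2; minimized at Q = 2, giving min AVC = $14. That is the shutdown price.
ATC = 288/Q + 18 - 4Q + Q^2. Setting dATC/dQ = −288/Q^2 − 4 + 2Q = 0 gives Q = 6 (since 2·6^3 − 4·6^2 = 288).
min ATC = 288/6 + 18 − 4·6 + 6^2 = $78. That is the break-even price.
For $14 ≤ P < $78 the firm produces at a loss; below $14 it shuts down.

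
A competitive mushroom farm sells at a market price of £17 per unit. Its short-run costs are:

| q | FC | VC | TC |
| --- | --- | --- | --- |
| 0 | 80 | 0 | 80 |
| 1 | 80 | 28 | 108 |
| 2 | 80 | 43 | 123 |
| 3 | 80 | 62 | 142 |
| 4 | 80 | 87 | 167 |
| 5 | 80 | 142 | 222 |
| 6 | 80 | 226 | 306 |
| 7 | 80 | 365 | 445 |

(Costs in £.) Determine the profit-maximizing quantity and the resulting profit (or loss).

q = 0 (shut down); profit = -£80

Compute π = P·q − TC at each output: q=0: -80; q=1: -91; q=2: -89; q=3: -91; q=4: -99; q=5: -137; q=6: -204; q=7: -326.
Profit is highest at q = 0. Equivalently, the lowest AVC in the table is 62/3 ≈ £20.67 at q = 3, and P = £17 falls below it — price never covers variable cost, so the firm shuts down and loses only its fixed cost.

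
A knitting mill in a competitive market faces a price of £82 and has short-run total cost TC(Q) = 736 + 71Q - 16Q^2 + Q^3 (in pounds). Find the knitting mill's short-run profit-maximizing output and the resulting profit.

Profit = -£10 at Q = 11

AVC = 71 - 16Q + Q^2; min AVC = £7 at Q = 8. Since P = £82 ≥ min AVC, the firm produces.
MC = 71 - 32Q + 3Q^2. Setting P = MC and taking the root on the rising branch gives Q* = 11.
TR = 82·11 = 902. TC = 736 + 176 = 912. Profit = 902 − 912 = -£10.
That loss of £10 beats the £736 the firm would lose by shutting down; producing recovers £726 of fixed cost.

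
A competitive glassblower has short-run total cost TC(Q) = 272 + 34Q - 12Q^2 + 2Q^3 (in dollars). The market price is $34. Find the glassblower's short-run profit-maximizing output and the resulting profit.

AVC = 34 - 12Q + 2Q^2 has its minimum $16 at Q = 3; price $34 clears that bar, so the firm operates.
MC = 34 - 24Q + 6Q^2. Setting P = MC and taking the root on the rising branch gives Q* = 4.
TR = 34·4 = 136. TC = 272 + 72 = 344. Profit = 136 − 344 = -$208.
By producing, the firm covers all variable cost plus $64 of fixed cost; shutting down would lose the full $272.

Profit = -$208 at Q = 4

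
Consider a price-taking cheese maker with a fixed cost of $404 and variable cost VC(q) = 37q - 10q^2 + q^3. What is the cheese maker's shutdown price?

The firm shuts down when price falls below the minimum of average variable cost. AVC = VC/q = 37 - 10q + q^2.
dAVC/dq = -10 + 2q = 0 gives q = 5. min AVC = 37 - 10·5 + 5^2 = 12.
For P < $12 the firm produces nothing.

$12 per unit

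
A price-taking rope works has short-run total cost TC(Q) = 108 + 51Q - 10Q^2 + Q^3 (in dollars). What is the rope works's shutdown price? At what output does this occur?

Short-run supply begins at min AVC. From VC = 51Q - 10Q^2 + Q^3, AVC = 51 - 10Q + Q^2.
At the minimum of AVC, MC = AVC. MC = 51 - 20Q + 3Q^2; setting MC = AVC gives 2Q^2 - 10Q = 0, so Q = 5. min AVC = 26.
The firm shuts down for any P below $26.

$26 per unit, at Q = 5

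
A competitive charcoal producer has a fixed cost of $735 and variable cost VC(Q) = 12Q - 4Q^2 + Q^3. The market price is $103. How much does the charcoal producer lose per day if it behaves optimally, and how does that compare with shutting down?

Profit = -$245 at Q = 7

AVC = 12 - 4Q + Q^2 has its minimum $8 at Q = 2; price $103 clears that bar, so the firm operates.
MC = 12 - 8Q + 3Q^2. Setting P = MC and taking the root on the rising branch gives Q* = 7.
TR = 103·7 = 721. TC = 735 + 231 = 966. Profit = 721 − 966 = -$245.
That loss of $245 beats the $735 the firm would lose by shutting down; producing recovers $490 of fixed cost.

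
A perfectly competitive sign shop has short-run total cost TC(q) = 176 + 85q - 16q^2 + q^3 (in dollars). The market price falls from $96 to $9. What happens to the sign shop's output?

Output falls from 11 to 0 (the firm shuts down)

MC = 85 - 32q + 3q^2; the shutdown threshold is min AVC = $21 (at q = 8).
At P = $96 ≥ min AVC, set P = MC on the rising branch: q = 11.
At P = $9 < min AVC = $21, price no longer covers variable cost at any output, so the firm shuts down: q = 0.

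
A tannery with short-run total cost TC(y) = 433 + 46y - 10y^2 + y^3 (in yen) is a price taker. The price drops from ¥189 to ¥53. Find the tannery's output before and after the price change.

Output falls from 11 to 7

AVC = 46 - 10y + y^2, minimized at y = 5 where min AVC = ¥21. MC = 46 - 20y + 3y^2.
With P = ¥189 above the shutdown price, P = MC gives y = 11.
At P = ¥53 ≥ min AVC, set P = MC: y = 7. The firm stays open but cuts output.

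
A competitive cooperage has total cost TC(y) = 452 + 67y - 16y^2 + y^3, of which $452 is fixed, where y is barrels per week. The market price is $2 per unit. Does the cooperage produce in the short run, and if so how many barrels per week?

From TC, MC = TC'(y) = 67 - 32y + 3y^2 and AVC = VC/y = 67 - 16y + y^2.
AVC is minimized where dAVC/dy = -16 + 2y = 0, at y = 8; min AVC = 67 - 16·8 + 8^2 = $3.
Since P = $2 < min AVC = $3, price fails to cover variable cost at any output.
The firm minimizes its loss by shutting down and losing only its fixed cost of $452.

Shut down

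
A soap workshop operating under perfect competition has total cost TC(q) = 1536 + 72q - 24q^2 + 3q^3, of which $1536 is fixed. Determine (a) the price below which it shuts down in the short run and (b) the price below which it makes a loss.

Shutdown price = $24; break-even price = $264

Shutdown price = min AVC. AVC = 72 - 24q + 3q^2, with vertex at q = 4 and minimum $24.
ATC = 1536/q + 72 - 24q + 3q^2. Setting dATC/dq = −1536/q^2 − 24 + 6q = 0 gives q = 8 (since 6·8^3 − 24·8^2 = 1536).
min ATC = 1536/8 + 72 − 24·8 + 3·8^2 = $264. That is the break-even price.
For $24 ≤ P < $264 the firm produces at a loss; below $24 it shuts down.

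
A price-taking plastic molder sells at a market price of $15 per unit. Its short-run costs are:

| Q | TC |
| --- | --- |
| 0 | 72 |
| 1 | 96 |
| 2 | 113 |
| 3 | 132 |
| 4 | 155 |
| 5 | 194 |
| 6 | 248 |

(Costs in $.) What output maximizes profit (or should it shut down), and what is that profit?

Compute π = P·Q − TC at each output: Q=0: -72; Q=1: -81; Q=2: -83; Q=3: -87; Q=4: -95; Q=5: -119; Q=6: -158.
Profit is highest at Q = 0. Equivalently, the lowest AVC in the table is 60/3 ≈ $20 at Q = 3, and P = $15 falls below it — price never covers variable cost, so the firm shuts down and loses only its fixed cost.

Q = 0 (shut down); profit = -$72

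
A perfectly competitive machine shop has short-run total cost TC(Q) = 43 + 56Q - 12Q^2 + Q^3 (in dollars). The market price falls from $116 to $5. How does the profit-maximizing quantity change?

AVC = 56 - 12Q + Q^2, minimized at Q = 6 where min AVC = $20. MC = 56 - 24Q + 3Q^2.
At P = $116 ≥ min AVC, set P = MC on the rising branch: Q = 10.
At P = $5 < min AVC = $20, price no longer covers variable cost at any output, so the firm shuts down: Q = 0.

Output falls from 10 to 0 (the firm shuts down)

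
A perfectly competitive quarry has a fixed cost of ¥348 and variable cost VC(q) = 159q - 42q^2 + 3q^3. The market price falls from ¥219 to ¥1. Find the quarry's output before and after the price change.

MC = 159 - 84q + 9q^2; the shutdown threshold is min AVC = ¥12 (at q = 7).
With P = ¥219 above the shutdown price, P = MC gives q = 10.
At P = ¥1 < min AVC = ¥12, price no longer covers variable cost at any output, so the firm shuts down: q = 0.

Output falls from 10 to 0 (the firm shuts down)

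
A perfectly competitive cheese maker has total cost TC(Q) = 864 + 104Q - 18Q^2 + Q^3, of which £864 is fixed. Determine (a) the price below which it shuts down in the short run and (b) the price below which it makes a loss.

Shutdown price = min AVC. AVC = 104 - 18Q + Q^2, with vertex at Q = 9 and minimum £23.
ATC = 864/Q + 104 - 18Q + Q^2. Setting dATC/dQ = −864/Q^2 − 18 + 2Q = 0 gives Q = 12 (since 2·12^3 − 18·12^2 = 864).
min ATC = 864/12 + 104 − 18·12 + 12^2 = £104. That is the break-even price.
Between these two prices the firm operates at a loss; above £104 it earns a profit.

Shutdown price = £23; break-even price = £104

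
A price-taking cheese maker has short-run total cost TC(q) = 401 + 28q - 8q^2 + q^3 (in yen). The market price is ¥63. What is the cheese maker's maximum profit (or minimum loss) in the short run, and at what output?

Profit = -¥107 at q = 7

AVC = 28 - 8q + q^2 has its minimum ¥12 at q = 4; price ¥63 clears that bar, so the firm operates.
MC = 28 - 16q + 3q^2. Setting P = MC and taking the root on the rising branch gives q* = 7.
TR = 63·7 = 441. TC = 401 + 147 = 548. Profit = 441 − 548 = -¥107.
Shutting down would mean losing the fixed cost of ¥401, so operating at a loss of ¥107 is better by ¥294.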